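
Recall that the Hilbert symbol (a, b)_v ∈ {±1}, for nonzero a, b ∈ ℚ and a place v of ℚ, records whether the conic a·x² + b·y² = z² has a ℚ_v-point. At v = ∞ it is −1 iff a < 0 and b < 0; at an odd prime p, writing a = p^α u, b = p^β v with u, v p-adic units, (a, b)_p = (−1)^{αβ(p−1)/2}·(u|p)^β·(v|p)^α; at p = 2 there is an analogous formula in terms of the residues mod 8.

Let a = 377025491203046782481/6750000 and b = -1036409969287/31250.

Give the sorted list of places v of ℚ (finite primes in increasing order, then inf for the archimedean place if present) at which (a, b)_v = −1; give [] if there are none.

(a, b) ≡ (8547, -255374) mod (ℚ^×)²; places V = {2, 3, 5, 7, 11, 17, 29, 37, ∞}.
(a,b)_5: α=-6, u≡3; β=-6, v≡4 (mod 5); (3|5)=-1, (4|5)=+1; sign (−1)^0·-1^-6·+1^-6 = +1.
(a,b)_37: α=5, u≡30; β=3, v≡6 (mod 37); (30|37)=+1, (6|37)=-1; sign (−1)^0·+1^3·-1^5 = -1.
(a,b)_∞: sgn(8547)=+, sgn(-255374)=−, so +1.
(a,b)_17: α=2, u≡9; β=1, v≡7 (mod 17); (9|17)=+1, (7|17)=-1; sign (−1)^0·+1^1·-1^2 = +1.
(a,b)_2: α=-4, β=-1; u≡3, v≡1 (mod 8); ε(u)ε(v)=1·0, αω(v)=-4·0, βω(u)=-1·1; sum ≡ 1  ⇒  -1.
(a,b)_3: α=-3, u≡2; β=0, v≡1 (mod 3); (2|3)=-1, (1|3)=+1; sign (−1)^0·-1^0·+1^-3 = +1.
(a,b)_11: α=3, u≡10; β=2, v≡8 (mod 11); (10|11)=-1, (8|11)=-1; sign (−1)^0·-1^2·-1^3 = -1.
(a,b)_29: α=2, u≡14; β=1, v≡11 (mod 29); (14|29)=-1, (11|29)=-1; sign (−1)^0·-1^1·-1^2 = -1.
(a,b)_7: α=5, u≡3; β=3, v≡4 (mod 7); (3|7)=-1, (4|7)=+1; sign (−1)^1·-1^3·+1^5 = +1.
(8547, -255374 / ℚ) ramifies at {2, 11, 29, 37}: a division algebra.

[2, 11, 29, 37]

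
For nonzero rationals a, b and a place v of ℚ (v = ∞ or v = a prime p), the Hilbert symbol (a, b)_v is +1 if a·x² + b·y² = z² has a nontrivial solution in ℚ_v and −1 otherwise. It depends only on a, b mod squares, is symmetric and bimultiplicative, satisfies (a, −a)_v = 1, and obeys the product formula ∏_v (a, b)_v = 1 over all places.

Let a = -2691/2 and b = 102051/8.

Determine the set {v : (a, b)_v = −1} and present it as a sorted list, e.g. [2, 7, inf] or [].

[13, 17, 23, 29]

Mod squares: a ≡ -598, b ≡ 22678. Check v ∈ {∞, 2, 3, 13, 17, 23, 29}.
v=3: a=3^2·(≡2), b=3^2·(≡1) mod 3; (2|3)=-1, (1|3)=+1; (−1)^{2·2·1}·(-1)^2·(+1)^2 = +1.
v=2: v_2(a)=-1, v_2(b)=-3; units ≡ 5, 3 (mod 8); ε·ε+αω+βω = 0·1+-1·1+-3·1 ≡ 0  ⇒  (a,b)_2 = +1.
v=17: a=17^0·(≡6), b=17^1·(≡13) mod 17; (6|17)=-1, (13|17)=+1; (−1)^{0·1·8}·(-1)^1·(+1)^0 = -1.
v=∞: -598 < 0 and 22678 > 0  ⇒  (a,b)_∞ = +1.
v=13: a=13^1·(≡7), b=13^0·(≡5) mod 13; (7|13)=-1, (5|13)=-1; (−1)^{1·0·6}·(-1)^0·(-1)^1 = -1.
v=29: a=29^0·(≡3), b=29^1·(≡23) mod 29; (3|29)=-1, (23|29)=+1; (−1)^{0·1·14}·(-1)^1·(+1)^0 = -1.
v=23: a=23^1·(≡22), b=23^1·(≡17) mod 23; (22|23)=-1, (17|23)=-1; (−1)^{1·1·11}·(-1)^1·(-1)^1 = -1.
(-598, 22678 / ℚ) ramifies at {13, 17, 23, 29}: a division algebra.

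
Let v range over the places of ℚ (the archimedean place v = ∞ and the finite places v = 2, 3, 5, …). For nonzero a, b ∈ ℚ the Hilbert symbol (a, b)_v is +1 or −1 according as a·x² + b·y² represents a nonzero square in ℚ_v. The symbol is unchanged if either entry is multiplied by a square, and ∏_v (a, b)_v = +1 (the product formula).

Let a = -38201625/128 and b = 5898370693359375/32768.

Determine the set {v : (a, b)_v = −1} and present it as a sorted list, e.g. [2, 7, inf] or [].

Mod squares: a ≡ -770, b ≡ 462. Check v ∈ {∞, 2, 3, 5, 7, 11}.
v=11: a=11^1·(≡8), b=11^3·(≡5) mod 11; (8|11)=-1, (5|11)=+1; (−1)^{1·3·5}·(-1)^3·(+1)^1 = +1.
v=∞: -770 < 0 and 462 > 0  ⇒  (a,b)_∞ = +1.
v=7: a=7^3·(≡1), b=7^5·(≡5) mod 7; (1|7)=+1, (5|7)=-1; (−1)^{3·5·3}·(+1)^5·(-1)^3 = +1.
v=3: a=3^4·(≡1), b=3^3·(≡1) mod 3; (1|3)=+1, (1|3)=+1; (−1)^{4·3·1}·(+1)^3·(+1)^4 = +1.
v=5: a=5^3·(≡4), b=5^10·(≡3) mod 5; (4|5)=+1, (3|5)=-1; (−1)^{3·10·2}·(+1)^10·(-1)^3 = -1.
v=2: v_2(a)=-7, v_2(b)=-15; units ≡ 7, 7 (mod 8); ε·ε+αω+βω = 1·1+-7·0+-15·0 ≡ 1  ⇒  (a,b)_2 = -1.
Ram(-770, 462) = {2, 5}; no ℚ_2-point on the conic.

[2, 5]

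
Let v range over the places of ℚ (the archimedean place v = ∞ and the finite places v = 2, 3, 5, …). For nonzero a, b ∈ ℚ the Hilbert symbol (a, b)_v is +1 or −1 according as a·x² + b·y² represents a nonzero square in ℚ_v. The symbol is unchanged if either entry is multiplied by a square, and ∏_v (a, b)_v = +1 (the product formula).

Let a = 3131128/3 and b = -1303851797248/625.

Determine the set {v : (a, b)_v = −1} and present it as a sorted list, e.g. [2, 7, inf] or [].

Mod squares: a ≡ 2348346, b ≡ -5083. Check v ∈ {∞, 2, 3, 5, 7, 11, 13, 17, 23}.
v=11: a=11^1·(≡4), b=11^2·(≡8) mod 11; (4|11)=+1, (8|11)=-1; (−1)^{1·2·5}·(+1)^2·(-1)^1 = -1.
v=17: a=17^1·(≡2), b=17^1·(≡10) mod 17; (2|17)=+1, (10|17)=-1; (−1)^{1·1·8}·(+1)^1·(-1)^1 = -1.
v=3: a=3^-1·(≡1), b=3^0·(≡2) mod 3; (1|3)=+1, (2|3)=-1; (−1)^{-1·0·1}·(+1)^0·(-1)^-1 = -1.
v=7: a=7^1·(≡6), b=7^2·(≡3) mod 7; (6|7)=-1, (3|7)=-1; (−1)^{1·2·3}·(-1)^2·(-1)^1 = -1.
v=13: a=13^1·(≡6), b=13^3·(≡4) mod 13; (6|13)=-1, (4|13)=+1; (−1)^{1·3·6}·(-1)^3·(+1)^1 = -1.
v=∞: 2348346 > 0 and -5083 < 0  ⇒  (a,b)_∞ = +1.
v=23: a=23^1·(≡15), b=23^1·(≡6) mod 23; (15|23)=-1, (6|23)=+1; (−1)^{1·1·11}·(-1)^1·(+1)^1 = +1.
v=5: a=5^0·(≡1), b=5^-4·(≡2) mod 5; (1|5)=+1, (2|5)=-1; (−1)^{0·-4·2}·(+1)^-4·(-1)^0 = +1.
v=2: v_2(a)=3, v_2(b)=8; units ≡ 5, 5 (mod 8); ε·ε+αω+βω = 0·0+3·1+8·1 ≡ 1  ⇒  (a,b)_2 = -1.
(2348346, -5083 / ℚ) ramifies at {2, 3, 7, 11, 13, 17}: a division algebra.

[2, 3, 7, 11, 13, 17]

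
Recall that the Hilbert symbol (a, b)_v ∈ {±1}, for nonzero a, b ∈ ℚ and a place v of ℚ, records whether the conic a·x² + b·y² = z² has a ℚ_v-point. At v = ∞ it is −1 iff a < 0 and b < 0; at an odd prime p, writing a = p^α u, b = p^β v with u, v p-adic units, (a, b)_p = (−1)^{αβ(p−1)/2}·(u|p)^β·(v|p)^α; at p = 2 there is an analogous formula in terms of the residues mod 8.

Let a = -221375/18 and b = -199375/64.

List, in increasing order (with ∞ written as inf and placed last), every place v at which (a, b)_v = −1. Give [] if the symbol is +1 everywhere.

Mod squares: a ≡ -17710, b ≡ -319. Check v ∈ {∞, 2, 3, 5, 7, 11, 23, 29}.
v=2: v_2(a)=-1, v_2(b)=-6; units ≡ 1, 1 (mod 8); ε·ε+αω+βω = 0·0+-1·0+-6·0 ≡ 0  ⇒  (a,b)_2 = +1.
v=∞: -17710 < 0 and -319 < 0  ⇒  (a,b)_∞ = -1.
v=7: a=7^1·(≡2), b=7^0·(≡6) mod 7; (2|7)=+1, (6|7)=-1; (−1)^{1·0·3}·(+1)^0·(-1)^1 = -1.
v=5: a=5^3·(≡3), b=5^4·(≡4) mod 5; (3|5)=-1, (4|5)=+1; (−1)^{3·4·2}·(-1)^4·(+1)^3 = +1.
v=3: a=3^-2·(≡2), b=3^0·(≡2) mod 3; (2|3)=-1, (2|3)=-1; (−1)^{-2·0·1}·(-1)^0·(-1)^-2 = +1.
v=11: a=11^1·(≡7), b=11^1·(≡4) mod 11; (7|11)=-1, (4|11)=+1; (−1)^{1·1·5}·(-1)^1·(+1)^1 = +1.
v=23: a=23^1·(≡16), b=23^0·(≡16) mod 23; (16|23)=+1, (16|23)=+1; (−1)^{1·0·11}·(+1)^0·(+1)^1 = +1.
v=29: a=29^0·(≡28), b=29^1·(≡19) mod 29; (28|29)=+1, (19|29)=-1; (−1)^{0·1·14}·(+1)^1·(-1)^0 = +1.
(-17710, -319 / ℚ) ramifies at {7, ∞}: a division algebra.

[7, inf]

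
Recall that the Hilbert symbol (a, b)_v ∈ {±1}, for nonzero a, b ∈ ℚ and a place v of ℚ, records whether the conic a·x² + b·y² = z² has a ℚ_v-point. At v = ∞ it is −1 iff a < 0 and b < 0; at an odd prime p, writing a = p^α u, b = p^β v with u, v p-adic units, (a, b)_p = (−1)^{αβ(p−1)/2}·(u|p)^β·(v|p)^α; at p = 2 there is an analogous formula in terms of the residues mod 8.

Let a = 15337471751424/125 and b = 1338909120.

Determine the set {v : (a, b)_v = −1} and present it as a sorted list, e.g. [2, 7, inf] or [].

Mod squares: a ≡ 3698271545, b ≡ 2324495. Check v ∈ {∞, 2, 3, 5, 17, 23, 29, 37, 41, 43}.
v=23: a=23^1·(≡16), b=23^1·(≡3) mod 23; (16|23)=+1, (3|23)=+1; (−1)^{1·1·11}·(+1)^1·(+1)^1 = -1.
v=29: a=29^1·(≡22), b=29^1·(≡4) mod 29; (22|29)=+1, (4|29)=+1; (−1)^{1·1·14}·(+1)^1·(+1)^1 = +1.
v=17: a=17^1·(≡6), b=17^1·(≡9) mod 17; (6|17)=-1, (9|17)=+1; (−1)^{1·1·8}·(-1)^1·(+1)^1 = -1.
v=∞: 3698271545 > 0 and 2324495 > 0  ⇒  (a,b)_∞ = +1.
v=43: a=43^1·(≡3), b=43^0·(≡17) mod 43; (3|43)=-1, (17|43)=+1; (−1)^{1·0·21}·(-1)^0·(+1)^1 = +1.
v=2: v_2(a)=8, v_2(b)=6; units ≡ 1, 7 (mod 8); ε·ε+αω+βω = 0·1+8·0+6·0 ≡ 0  ⇒  (a,b)_2 = +1.
v=3: a=3^4·(≡2), b=3^2·(≡2) mod 3; (2|3)=-1, (2|3)=-1; (−1)^{4·2·1}·(-1)^2·(-1)^4 = +1.
v=5: a=5^-3·(≡4), b=5^1·(≡4) mod 5; (4|5)=+1, (4|5)=+1; (−1)^{-3·1·2}·(+1)^1·(+1)^-3 = +1.
v=41: a=41^1·(≡18), b=41^1·(≡25) mod 41; (18|41)=+1, (25|41)=+1; (−1)^{1·1·20}·(+1)^1·(+1)^1 = +1.
v=37: a=37^1·(≡17), b=37^0·(≡36) mod 37; (17|37)=-1, (36|37)=+1; (−1)^{1·0·18}·(-1)^0·(+1)^1 = +1.
|Ram(3698271545, 2324495)| = 2, even; anisotropic at {17, 23}.

[17, 23]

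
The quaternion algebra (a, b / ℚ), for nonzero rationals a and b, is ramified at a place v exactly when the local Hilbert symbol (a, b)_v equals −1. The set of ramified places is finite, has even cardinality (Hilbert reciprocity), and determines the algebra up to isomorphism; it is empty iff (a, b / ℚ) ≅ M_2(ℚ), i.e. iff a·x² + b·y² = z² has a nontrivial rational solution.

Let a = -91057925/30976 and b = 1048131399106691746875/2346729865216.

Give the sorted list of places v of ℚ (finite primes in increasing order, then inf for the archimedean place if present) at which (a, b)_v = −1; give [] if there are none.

(a, b) ≡ (-1517, 112955) mod (ℚ^×)²; places V = {2, 3, 5, 7, 11, 17, 19, 29, 37, 41, ∞}.
(a,b)_29: α=0, u≡4; β=3, v≡4 (mod 29); (4|29)=+1, (4|29)=+1; sign (−1)^0·+1^3·+1^0 = +1.
(a,b)_19: α=0, u≡2; β=3, v≡4 (mod 19); (2|19)=-1, (4|19)=+1; sign (−1)^0·-1^3·+1^0 = -1.
(a,b)_7: α=4, u≡1; β=2, v≡6 (mod 7); (1|7)=+1, (6|7)=-1; sign (−1)^0·+1^2·-1^4 = +1.
(a,b)_17: α=0, u≡4; β=-2, v≡14 (mod 17); (4|17)=+1, (14|17)=-1; sign (−1)^0·+1^-2·-1^0 = +1.
(a,b)_5: α=2, u≡3; β=5, v≡4 (mod 5); (3|5)=-1, (4|5)=+1; sign (−1)^0·-1^5·+1^2 = -1.
(a,b)_11: α=-2, u≡3; β=-2, v≡10 (mod 11); (3|11)=+1, (10|11)=-1; sign (−1)^0·+1^-2·-1^-2 = +1.
(a,b)_37: α=1, u≡36; β=2, v≡31 (mod 37); (36|37)=+1, (31|37)=-1; sign (−1)^0·+1^2·-1^1 = -1.
(a,b)_41: α=1, u≡8; β=1, v≡36 (mod 41); (8|41)=+1, (36|41)=+1; sign (−1)^0·+1^1·+1^1 = +1.
(a,b)_∞: sgn(-1517)=−, sgn(112955)=+, so +1.
(a,b)_3: α=0, u≡1; β=6, v≡2 (mod 3); (1|3)=+1, (2|3)=-1; sign (−1)^0·+1^6·-1^0 = +1.
(a,b)_2: α=-8, β=-26; u≡3, v≡3 (mod 8); ε(u)ε(v)=1·1, αω(v)=-8·1, βω(u)=-26·1; sum ≡ 1  ⇒  -1.
(-1517, 112955 / ℚ) ramifies at {2, 5, 19, 37}: a division algebra.

[2, 5, 19, 37]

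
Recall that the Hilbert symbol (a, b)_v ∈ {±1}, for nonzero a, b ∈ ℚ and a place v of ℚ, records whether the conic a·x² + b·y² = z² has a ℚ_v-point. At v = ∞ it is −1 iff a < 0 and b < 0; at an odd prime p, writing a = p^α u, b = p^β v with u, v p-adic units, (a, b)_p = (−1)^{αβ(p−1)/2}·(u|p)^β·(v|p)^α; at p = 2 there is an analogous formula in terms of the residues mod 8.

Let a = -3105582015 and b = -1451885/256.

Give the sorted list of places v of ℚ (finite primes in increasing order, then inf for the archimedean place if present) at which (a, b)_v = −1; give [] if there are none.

[17, 19, 31, inf]

Mod squares: a ≡ -3231615, b ≡ -1451885. Check v ∈ {∞, 2, 3, 5, 17, 19, 23, 29, 31}.
v=2: v_2(a)=0, v_2(b)=-8; units ≡ 1, 3 (mod 8); ε·ε+αω+βω = 0·1+0·1+-8·0 ≡ 0  ⇒  (a,b)_2 = +1.
v=29: a=29^1·(≡19), b=29^1·(≡8) mod 29; (19|29)=-1, (8|29)=-1; (−1)^{1·1·14}·(-1)^1·(-1)^1 = +1.
v=∞: -3231615 < 0 and -1451885 < 0  ⇒  (a,b)_∞ = -1.
v=3: a=3^1·(≡2), b=3^0·(≡1) mod 3; (2|3)=-1, (1|3)=+1; (−1)^{1·0·1}·(-1)^0·(+1)^1 = +1.
v=19: a=19^1·(≡14), b=19^1·(≡13) mod 19; (14|19)=-1, (13|19)=-1; (−1)^{1·1·9}·(-1)^1·(-1)^1 = -1.
v=17: a=17^1·(≡8), b=17^1·(≡3) mod 17; (8|17)=+1, (3|17)=-1; (−1)^{1·1·8}·(+1)^1·(-1)^1 = -1.
v=31: a=31^2·(≡11), b=31^1·(≡24) mod 31; (11|31)=-1, (24|31)=-1; (−1)^{2·1·15}·(-1)^1·(-1)^2 = -1.
v=23: a=23^1·(≡13), b=23^0·(≡12) mod 23; (13|23)=+1, (12|23)=+1; (−1)^{1·0·11}·(+1)^0·(+1)^1 = +1.
v=5: a=5^1·(≡2), b=5^1·(≡3) mod 5; (2|5)=-1, (3|5)=-1; (−1)^{1·1·2}·(-1)^1·(-1)^1 = +1.
Ram(-3231615, -1451885) = {17, 19, 31, ∞}; no ℚ_17-point on the conic.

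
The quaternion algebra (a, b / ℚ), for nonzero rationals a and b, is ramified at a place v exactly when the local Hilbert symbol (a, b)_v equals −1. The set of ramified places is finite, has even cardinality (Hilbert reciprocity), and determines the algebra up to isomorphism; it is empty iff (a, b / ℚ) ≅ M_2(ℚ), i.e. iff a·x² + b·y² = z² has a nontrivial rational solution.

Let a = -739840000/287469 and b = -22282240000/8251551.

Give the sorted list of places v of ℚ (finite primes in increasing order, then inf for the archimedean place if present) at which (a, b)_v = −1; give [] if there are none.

[2, inf]

(a, b) ≡ (-21, -7854) mod (ℚ^×)²; places V = {2, 3, 5, 7, 11, 13, 17, ∞}.
(a,b)_11: α=0, u≡4; β=-1, v≡5 (mod 11); (4|11)=+1, (5|11)=+1; sign (−1)^0·+1^-1·+1^0 = +1.
(a,b)_∞: sgn(-21)=−, sgn(-7854)=−, so -1.
(a,b)_2: α=12, β=21; u≡3, v≡1 (mod 8); ε(u)ε(v)=1·0, αω(v)=12·0, βω(u)=21·1; sum ≡ 1  ⇒  -1.
(a,b)_5: α=4, u≡4; β=4, v≡1 (mod 5); (4|5)=+1, (1|5)=+1; sign (−1)^0·+1^4·+1^4 = +1.
(a,b)_13: α=-2, u≡8; β=0, v≡5 (mod 13); (8|13)=-1, (5|13)=-1; sign (−1)^0·-1^0·-1^-2 = +1.
(a,b)_7: α=-1, u≡2; β=-3, v≡3 (mod 7); (2|7)=+1, (3|7)=-1; sign (−1)^1·+1^-3·-1^-1 = +1.
(a,b)_3: α=-5, u≡2; β=-7, v≡1 (mod 3); (2|3)=-1, (1|3)=+1; sign (−1)^1·-1^-7·+1^-5 = +1.
(a,b)_17: α=2, u≡4; β=1, v≡10 (mod 17); (4|17)=+1, (10|17)=-1; sign (−1)^0·+1^1·-1^2 = +1.
(-21, -7854 / ℚ) ramifies at {2, ∞}: a division algebra.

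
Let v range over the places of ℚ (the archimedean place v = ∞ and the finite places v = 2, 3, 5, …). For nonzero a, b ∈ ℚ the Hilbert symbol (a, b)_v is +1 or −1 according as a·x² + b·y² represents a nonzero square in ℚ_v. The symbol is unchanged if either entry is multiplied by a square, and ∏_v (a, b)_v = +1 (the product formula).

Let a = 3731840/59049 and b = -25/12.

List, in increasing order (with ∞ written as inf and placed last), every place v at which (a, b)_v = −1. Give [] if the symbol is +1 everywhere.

[2, 3, 5, 17]

(a, b) ≡ (1190, -3) mod (ℚ^×)²; places V = {2, 3, 5, 7, 17, ∞}.
(a,b)_17: α=1, u≡2; β=0, v≡5 (mod 17); (2|17)=+1, (5|17)=-1; sign (−1)^0·+1^0·-1^1 = -1.
(a,b)_2: α=7, β=-2; u≡3, v≡5 (mod 8); ε(u)ε(v)=1·0, αω(v)=7·1, βω(u)=-2·1; sum ≡ 1  ⇒  -1.
(a,b)_3: α=-10, u≡2; β=-1, v≡2 (mod 3); (2|3)=-1, (2|3)=-1; sign (−1)^0·-1^-1·-1^-10 = -1.
(a,b)_∞: sgn(1190)=+, sgn(-3)=−, so +1.
(a,b)_5: α=1, u≡2; β=2, v≡2 (mod 5); (2|5)=-1, (2|5)=-1; sign (−1)^0·-1^2·-1^1 = -1.
(a,b)_7: α=3, u≡4; β=0, v≡2 (mod 7); (4|7)=+1, (2|7)=+1; sign (−1)^0·+1^0·+1^3 = +1.
Ram(1190, -3) = {2, 3, 5, 17}; no ℚ_2-point on the conic.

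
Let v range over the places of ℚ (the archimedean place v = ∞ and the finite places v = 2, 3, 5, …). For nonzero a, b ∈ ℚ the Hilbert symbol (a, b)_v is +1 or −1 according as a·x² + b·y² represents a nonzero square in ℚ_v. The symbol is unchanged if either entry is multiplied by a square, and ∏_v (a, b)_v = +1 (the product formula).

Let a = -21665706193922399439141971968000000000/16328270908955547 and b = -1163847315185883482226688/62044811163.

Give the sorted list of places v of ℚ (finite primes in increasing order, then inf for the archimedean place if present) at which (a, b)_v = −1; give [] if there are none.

Mod squares: a ≡ -5529315, b ≡ -703731. Check v ∈ {∞, 2, 3, 5, 7, 11, 17, 19, 23, 29, 31, 47}.
v=29: a=29^-4·(≡22), b=29^-4·(≡26) mod 29; (22|29)=+1, (26|29)=-1; (−1)^{-4·-4·14}·(+1)^-4·(-1)^-4 = +1.
v=7: a=7^6·(≡6), b=7^3·(≡4) mod 7; (6|7)=-1, (4|7)=+1; (−1)^{6·3·3}·(-1)^3·(+1)^6 = -1.
v=17: a=17^10·(≡14), b=17^6·(≡4) mod 17; (14|17)=-1, (4|17)=+1; (−1)^{10·6·8}·(-1)^6·(+1)^10 = +1.
v=47: a=47^1·(≡31), b=47^1·(≡15) mod 47; (31|47)=-1, (15|47)=-1; (−1)^{1·1·23}·(-1)^1·(-1)^1 = -1.
v=3: a=3^-11·(≡2), b=3^-5·(≡2) mod 3; (2|3)=-1, (2|3)=-1; (−1)^{-11·-5·1}·(-1)^-5·(-1)^-11 = -1.
v=23: a=23^1·(≡21), b=23^3·(≡8) mod 23; (21|23)=-1, (8|23)=+1; (−1)^{1·3·11}·(-1)^3·(+1)^1 = +1.
v=5: a=5^9·(≡2), b=5^0·(≡4) mod 5; (2|5)=-1, (4|5)=+1; (−1)^{9·0·2}·(-1)^0·(+1)^9 = +1.
v=2: v_2(a)=20, v_2(b)=16; units ≡ 5, 5 (mod 8); ε·ε+αω+βω = 0·0+20·1+16·1 ≡ 0  ⇒  (a,b)_2 = +1.
v=∞: -5529315 < 0 and -703731 < 0  ⇒  (a,b)_∞ = -1.
v=19: a=19^-4·(≡12), b=19^-2·(≡13) mod 19; (12|19)=-1, (13|19)=-1; (−1)^{-4·-2·9}·(-1)^-2·(-1)^-4 = +1.
v=11: a=11^3·(≡6), b=11^2·(≡9) mod 11; (6|11)=-1, (9|11)=+1; (−1)^{3·2·5}·(-1)^2·(+1)^3 = +1.
v=31: a=31^1·(≡14), b=31^1·(≡29) mod 31; (14|31)=+1, (29|31)=-1; (−1)^{1·1·15}·(+1)^1·(-1)^1 = +1.
Ram(-5529315, -703731) = {3, 7, 47, ∞}; no ℚ_3-point on the conic.

[3, 7, 47, inf]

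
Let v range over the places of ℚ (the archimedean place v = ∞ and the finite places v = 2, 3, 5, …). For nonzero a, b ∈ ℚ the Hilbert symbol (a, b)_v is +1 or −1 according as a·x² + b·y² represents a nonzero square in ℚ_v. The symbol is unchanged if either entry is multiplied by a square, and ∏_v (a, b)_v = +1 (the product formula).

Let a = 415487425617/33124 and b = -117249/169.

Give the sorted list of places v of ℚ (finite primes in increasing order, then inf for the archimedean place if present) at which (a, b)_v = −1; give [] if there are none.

[3, 23]

Mod squares: a ≡ 3657, b ≡ -969. Check v ∈ {∞, 2, 3, 7, 11, 13, 17, 19, 23, 53}.
v=∞: 3657 > 0 and -969 < 0  ⇒  (a,b)_∞ = +1.
v=7: a=7^-2·(≡3), b=7^0·(≡1) mod 7; (3|7)=-1, (1|7)=+1; (−1)^{-2·0·3}·(-1)^0·(+1)^-2 = +1.
v=3: a=3^3·(≡1), b=3^1·(≡1) mod 3; (1|3)=+1, (1|3)=+1; (−1)^{3·1·1}·(+1)^1·(+1)^3 = -1.
v=19: a=19^2·(≡1), b=19^1·(≡17) mod 19; (1|19)=+1, (17|19)=+1; (−1)^{2·1·9}·(+1)^1·(+1)^2 = +1.
v=2: v_2(a)=-2, v_2(b)=0; units ≡ 1, 7 (mod 8); ε·ε+αω+βω = 0·1+-2·0+0·0 ≡ 0  ⇒  (a,b)_2 = +1.
v=17: a=17^2·(≡1), b=17^1·(≡12) mod 17; (1|17)=+1, (12|17)=-1; (−1)^{2·1·8}·(+1)^1·(-1)^2 = +1.
v=11: a=11^2·(≡9), b=11^2·(≡8) mod 11; (9|11)=+1, (8|11)=-1; (−1)^{2·2·5}·(+1)^2·(-1)^2 = +1.
v=13: a=13^-2·(≡4), b=13^-2·(≡11) mod 13; (4|13)=+1, (11|13)=-1; (−1)^{-2·-2·6}·(+1)^-2·(-1)^-2 = +1.
v=23: a=23^1·(≡19), b=23^0·(≡15) mod 23; (19|23)=-1, (15|23)=-1; (−1)^{1·0·11}·(-1)^0·(-1)^1 = -1.
v=53: a=53^1·(≡7), b=53^0·(≡4) mod 53; (7|53)=+1, (4|53)=+1; (−1)^{1·0·26}·(+1)^0·(+1)^1 = +1.
|Ram(3657, -969)| = 2, even; anisotropic at {3, 23}.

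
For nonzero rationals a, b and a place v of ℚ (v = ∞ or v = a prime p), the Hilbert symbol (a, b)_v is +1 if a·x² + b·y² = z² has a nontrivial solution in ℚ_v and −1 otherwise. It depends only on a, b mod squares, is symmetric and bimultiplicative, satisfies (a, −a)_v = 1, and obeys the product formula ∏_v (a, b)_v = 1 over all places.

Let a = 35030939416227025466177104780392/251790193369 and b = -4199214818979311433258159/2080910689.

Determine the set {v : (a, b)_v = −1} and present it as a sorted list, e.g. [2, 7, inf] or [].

(a, b) ≡ (4522, -31) mod (ℚ^×)²; places V = {2, 3, 7, 11, 13, 17, 19, 29, 31, ∞}.
(a,b)_7: α=9, u≡1; β=10, v≡4 (mod 7); (1|7)=+1, (4|7)=+1; sign (−1)^0·+1^10·+1^9 = +1.
(a,b)_17: α=3, u≡10; β=2, v≡12 (mod 17); (10|17)=-1, (12|17)=-1; sign (−1)^0·-1^2·-1^3 = -1.
(a,b)_31: α=4, u≡12; β=3, v≡12 (mod 31); (12|31)=-1, (12|31)=-1; sign (−1)^0·-1^3·-1^4 = -1.
(a,b)_3: α=20, u≡1; β=14, v≡2 (mod 3); (1|3)=+1, (2|3)=-1; sign (−1)^0·+1^14·-1^20 = +1.
(a,b)_19: α=3, u≡8; β=2, v≡9 (mod 19); (8|19)=-1, (9|19)=+1; sign (−1)^0·-1^2·+1^3 = +1.
(a,b)_13: α=-2, u≡5; β=-2, v≡5 (mod 13); (5|13)=-1, (5|13)=-1; sign (−1)^0·-1^-2·-1^-2 = +1.
(a,b)_∞: sgn(4522)=+, sgn(-31)=−, so +1.
(a,b)_2: α=3, β=0; u≡5, v≡1 (mod 8); ε(u)ε(v)=0·0, αω(v)=3·0, βω(u)=0·1; sum ≡ 0  ⇒  +1.
(a,b)_11: α=-6, u≡1; β=-4, v≡8 (mod 11); (1|11)=+1, (8|11)=-1; sign (−1)^0·+1^-4·-1^-6 = +1.
(a,b)_29: α=-2, u≡12; β=-2, v≡26 (mod 29); (12|29)=-1, (26|29)=-1; sign (−1)^0·-1^-2·-1^-2 = +1.
(4522, -31 / ℚ) ramifies at {17, 31}: a division algebra.

[17, 31]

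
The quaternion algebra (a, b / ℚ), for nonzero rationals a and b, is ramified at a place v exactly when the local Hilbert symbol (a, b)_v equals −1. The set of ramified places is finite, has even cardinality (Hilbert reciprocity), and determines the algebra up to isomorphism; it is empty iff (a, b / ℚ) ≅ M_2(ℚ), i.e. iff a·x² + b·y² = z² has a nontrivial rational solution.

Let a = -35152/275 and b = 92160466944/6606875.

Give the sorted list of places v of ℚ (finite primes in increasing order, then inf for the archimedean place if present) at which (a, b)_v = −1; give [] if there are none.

(a, b) ≡ (-143, 6006) mod (ℚ^×)²; places V = {2, 3, 5, 7, 11, 13, 29, 31, ∞}.
(a,b)_2: α=4, β=13; u≡1, v≡3 (mod 8); ε(u)ε(v)=0·1, αω(v)=4·1, βω(u)=13·0; sum ≡ 0  ⇒  +1.
(a,b)_3: α=0, u≡1; β=1, v≡1 (mod 3); (1|3)=+1, (1|3)=+1; sign (−1)^0·+1^1·+1^0 = +1.
(a,b)_13: α=3, u≡5; β=1, v≡5 (mod 13); (5|13)=-1, (5|13)=-1; sign (−1)^0·-1^1·-1^3 = +1.
(a,b)_7: α=0, u≡1; β=3, v≡4 (mod 7); (1|7)=+1, (4|7)=+1; sign (−1)^0·+1^3·+1^0 = +1.
(a,b)_11: α=-1, u≡5; β=-1, v≡6 (mod 11); (5|11)=+1, (6|11)=-1; sign (−1)^1·+1^-1·-1^-1 = +1.
(a,b)_∞: sgn(-143)=−, sgn(6006)=+, so +1.
(a,b)_5: α=-2, u≡3; β=-4, v≡4 (mod 5); (3|5)=-1, (4|5)=+1; sign (−1)^0·-1^-4·+1^-2 = +1.
(a,b)_31: α=0, u≡15; β=-2, v≡11 (mod 31); (15|31)=-1, (11|31)=-1; sign (−1)^0·-1^-2·-1^0 = +1.
(a,b)_29: α=0, u≡8; β=2, v≡14 (mod 29); (8|29)=-1, (14|29)=-1; sign (−1)^0·-1^2·-1^0 = +1.
Every local symbol is +1, so the conic -143·x² + 6006·y² = z² has ℚ_v-points for all v and hence a ℚ-point; (a, b / ℚ) ≅ M_2(ℚ).

[]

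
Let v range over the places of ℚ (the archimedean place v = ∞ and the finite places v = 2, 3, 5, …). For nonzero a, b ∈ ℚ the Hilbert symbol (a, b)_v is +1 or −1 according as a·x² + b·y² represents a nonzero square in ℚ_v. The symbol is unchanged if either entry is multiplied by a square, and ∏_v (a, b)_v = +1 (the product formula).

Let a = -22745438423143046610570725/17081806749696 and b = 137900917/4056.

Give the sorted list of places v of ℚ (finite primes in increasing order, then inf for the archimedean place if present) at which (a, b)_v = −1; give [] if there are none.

[3, 7, 11, 41]

(a, b) ≡ (-322014, 18942) mod (ℚ^×)²; places V = {2, 3, 5, 7, 11, 13, 17, 19, 41, ∞}.
(a,b)_13: α=-6, u≡9; β=-2, v≡1 (mod 13); (9|13)=+1, (1|13)=+1; sign (−1)^0·+1^-2·+1^-6 = +1.
(a,b)_7: α=1, u≡4; β=1, v≡1 (mod 7); (4|7)=+1, (1|7)=+1; sign (−1)^1·+1^1·+1^1 = -1.
(a,b)_11: α=9, u≡6; β=3, v≡8 (mod 11); (6|11)=-1, (8|11)=-1; sign (−1)^1·-1^3·-1^9 = -1.
(a,b)_∞: sgn(-322014)=−, sgn(18942)=+, so +1.
(a,b)_3: α=-3, u≡2; β=-1, v≡2 (mod 3); (2|3)=-1, (2|3)=-1; sign (−1)^1·-1^-1·-1^-3 = -1.
(a,b)_2: α=-17, β=-3; u≡1, v≡7 (mod 8); ε(u)ε(v)=0·1, αω(v)=-17·0, βω(u)=-3·0; sum ≡ 0  ⇒  +1.
(a,b)_41: α=3, u≡16; β=1, v≡13 (mod 41); (16|41)=+1, (13|41)=-1; sign (−1)^0·+1^1·-1^3 = -1.
(a,b)_5: α=2, u≡1; β=0, v≡2 (mod 5); (1|5)=+1, (2|5)=-1; sign (−1)^0·+1^0·-1^2 = +1.
(a,b)_17: α=1, u≡16; β=0, v≡13 (mod 17); (16|17)=+1, (13|17)=+1; sign (−1)^0·+1^0·+1^1 = +1.
(a,b)_19: α=6, u≡17; β=2, v≡15 (mod 19); (17|19)=+1, (15|19)=-1; sign (−1)^0·+1^2·-1^6 = +1.
|Ram(-322014, 18942)| = 4, even; anisotropic at {3, 7, 11, 41}.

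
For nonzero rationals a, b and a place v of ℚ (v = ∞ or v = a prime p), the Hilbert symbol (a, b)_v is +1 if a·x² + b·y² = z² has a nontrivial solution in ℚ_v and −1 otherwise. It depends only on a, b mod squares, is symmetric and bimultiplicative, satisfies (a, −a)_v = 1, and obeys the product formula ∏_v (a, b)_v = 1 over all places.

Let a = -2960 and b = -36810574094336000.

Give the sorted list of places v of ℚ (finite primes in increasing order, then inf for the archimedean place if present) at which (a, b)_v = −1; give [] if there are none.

Mod squares: a ≡ -185, b ≡ -16411535. Check v ∈ {∞, 2, 5, 7, 19, 23, 29, 37}.
v=2: v_2(a)=4, v_2(b)=16; units ≡ 7, 1 (mod 8); ε·ε+αω+βω = 1·0+4·0+16·0 ≡ 0  ⇒  (a,b)_2 = +1.
v=∞: -185 < 0 and -16411535 < 0  ⇒  (a,b)_∞ = -1.
v=37: a=37^1·(≡31), b=37^3·(≡3) mod 37; (31|37)=-1, (3|37)=+1; (−1)^{1·3·18}·(-1)^3·(+1)^1 = -1.
v=7: a=7^0·(≡1), b=7^1·(≡6) mod 7; (1|7)=+1, (6|7)=-1; (−1)^{0·1·3}·(+1)^1·(-1)^0 = +1.
v=29: a=29^0·(≡27), b=29^1·(≡6) mod 29; (27|29)=-1, (6|29)=+1; (−1)^{0·1·14}·(-1)^1·(+1)^0 = -1.
v=5: a=5^1·(≡3), b=5^3·(≡2) mod 5; (3|5)=-1, (2|5)=-1; (−1)^{1·3·2}·(-1)^3·(-1)^1 = +1.
v=19: a=19^0·(≡4), b=19^1·(≡10) mod 19; (4|19)=+1, (10|19)=-1; (−1)^{0·1·9}·(+1)^1·(-1)^0 = +1.
v=23: a=23^0·(≡7), b=23^1·(≡17) mod 23; (7|23)=-1, (17|23)=-1; (−1)^{0·1·11}·(-1)^1·(-1)^0 = -1.
(-185, -16411535 / ℚ) ramifies at {23, 29, 37, ∞}: a division algebra.

[23, 29, 37, inf]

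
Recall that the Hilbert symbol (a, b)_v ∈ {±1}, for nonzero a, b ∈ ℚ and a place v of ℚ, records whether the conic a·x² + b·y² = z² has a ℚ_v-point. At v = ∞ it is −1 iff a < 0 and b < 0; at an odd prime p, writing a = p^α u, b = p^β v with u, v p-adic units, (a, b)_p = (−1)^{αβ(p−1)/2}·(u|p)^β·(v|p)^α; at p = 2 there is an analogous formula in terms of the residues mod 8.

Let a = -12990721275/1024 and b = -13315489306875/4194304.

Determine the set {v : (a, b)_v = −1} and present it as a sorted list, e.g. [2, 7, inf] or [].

[17, 31, 41, inf]

Mod squares: a ≡ -6415171, b ≡ -263022011. Check v ∈ {∞, 2, 3, 5, 7, 17, 31, 37, 41, 47}.
v=∞: -6415171 < 0 and -263022011 < 0  ⇒  (a,b)_∞ = -1.
v=5: a=5^2·(≡1), b=5^4·(≡1) mod 5; (1|5)=+1, (1|5)=+1; (−1)^{2·4·2}·(+1)^4·(+1)^2 = +1.
v=37: a=37^1·(≡30), b=37^1·(≡30) mod 37; (30|37)=+1, (30|37)=+1; (−1)^{1·1·18}·(+1)^1·(+1)^1 = +1.
v=7: a=7^1·(≡1), b=7^1·(≡3) mod 7; (1|7)=+1, (3|7)=-1; (−1)^{1·1·3}·(+1)^1·(-1)^1 = +1.
v=2: v_2(a)=-10, v_2(b)=-22; units ≡ 5, 5 (mod 8); ε·ε+αω+βω = 0·0+-10·1+-22·1 ≡ 0  ⇒  (a,b)_2 = +1.
v=17: a=17^1·(≡10), b=17^1·(≡1) mod 17; (10|17)=-1, (1|17)=+1; (−1)^{1·1·8}·(-1)^1·(+1)^1 = -1.
v=41: a=41^0·(≡15), b=41^1·(≡19) mod 41; (15|41)=-1, (19|41)=-1; (−1)^{0·1·20}·(-1)^1·(-1)^0 = -1.
v=3: a=3^4·(≡2), b=3^4·(≡1) mod 3; (2|3)=-1, (1|3)=+1; (−1)^{4·4·1}·(-1)^4·(+1)^4 = +1.
v=47: a=47^1·(≡2), b=47^1·(≡31) mod 47; (2|47)=+1, (31|47)=-1; (−1)^{1·1·23}·(+1)^1·(-1)^1 = +1.
v=31: a=31^1·(≡26), b=31^1·(≡13) mod 31; (26|31)=-1, (13|31)=-1; (−1)^{1·1·15}·(-1)^1·(-1)^1 = -1.
(-6415171, -263022011 / ℚ) ramifies at {17, 31, 41, ∞}: a division algebra.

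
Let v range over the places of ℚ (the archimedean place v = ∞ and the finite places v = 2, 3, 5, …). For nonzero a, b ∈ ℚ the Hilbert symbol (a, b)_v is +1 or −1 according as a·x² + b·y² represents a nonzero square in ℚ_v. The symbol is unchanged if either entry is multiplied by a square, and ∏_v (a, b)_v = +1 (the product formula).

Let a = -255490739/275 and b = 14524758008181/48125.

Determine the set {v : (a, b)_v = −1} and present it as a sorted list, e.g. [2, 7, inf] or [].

Mod squares: a ≡ -33649, b ≡ 572033. Check v ∈ {∞, 2, 3, 5, 7, 11, 17, 19, 23}.
v=17: a=17^4·(≡6), b=17^7·(≡7) mod 17; (6|17)=-1, (7|17)=-1; (−1)^{4·7·8}·(-1)^7·(-1)^4 = -1.
v=19: a=19^1·(≡3), b=19^1·(≡7) mod 19; (3|19)=-1, (7|19)=+1; (−1)^{1·1·9}·(-1)^1·(+1)^1 = +1.
v=3: a=3^0·(≡2), b=3^4·(≡2) mod 3; (2|3)=-1, (2|3)=-1; (−1)^{0·4·1}·(-1)^4·(-1)^0 = +1.
v=5: a=5^-2·(≡1), b=5^-4·(≡3) mod 5; (1|5)=+1, (3|5)=-1; (−1)^{-2·-4·2}·(+1)^-4·(-1)^-2 = +1.
v=∞: -33649 < 0 and 572033 > 0  ⇒  (a,b)_∞ = +1.
v=7: a=7^1·(≡1), b=7^-1·(≡1) mod 7; (1|7)=+1, (1|7)=+1; (−1)^{1·-1·3}·(+1)^-1·(+1)^1 = -1.
v=2: v_2(a)=0, v_2(b)=0; units ≡ 7, 1 (mod 8); ε·ε+αω+βω = 1·0+0·0+0·0 ≡ 0  ⇒  (a,b)_2 = +1.
v=23: a=23^1·(≡6), b=23^1·(≡16) mod 23; (6|23)=+1, (16|23)=+1; (−1)^{1·1·11}·(+1)^1·(+1)^1 = -1.
v=11: a=11^-1·(≡8), b=11^-1·(≡10) mod 11; (8|11)=-1, (10|11)=-1; (−1)^{-1·-1·5}·(-1)^-1·(-1)^-1 = -1.
(-33649, 572033 / ℚ) ramifies at {7, 11, 17, 23}: a division algebra.

[7, 11, 17, 23]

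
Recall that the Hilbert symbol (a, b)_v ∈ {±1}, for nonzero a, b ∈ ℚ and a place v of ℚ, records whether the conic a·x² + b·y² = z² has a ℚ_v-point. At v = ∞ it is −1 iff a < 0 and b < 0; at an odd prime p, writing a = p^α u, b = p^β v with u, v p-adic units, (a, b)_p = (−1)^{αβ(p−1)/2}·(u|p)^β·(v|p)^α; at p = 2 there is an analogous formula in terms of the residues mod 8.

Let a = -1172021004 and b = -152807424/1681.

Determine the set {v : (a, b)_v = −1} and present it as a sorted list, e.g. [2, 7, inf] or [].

[2, 3, 19, inf]

(a, b) ≡ (-19, -149226) mod (ℚ^×)²; places V = {2, 3, 7, 11, 17, 19, 41, ∞}.
(a,b)_∞: sgn(-19)=−, sgn(-149226)=−, so -1.
(a,b)_3: α=2, u≡2; β=1, v≡1 (mod 3); (2|3)=-1, (1|3)=+1; sign (−1)^0·-1^1·+1^2 = -1.
(a,b)_7: α=2, u≡1; β=1, v≡1 (mod 7); (1|7)=+1, (1|7)=+1; sign (−1)^0·+1^1·+1^2 = +1.
(a,b)_41: α=0, u≡35; β=-2, v≡27 (mod 41); (35|41)=-1, (27|41)=-1; sign (−1)^0·-1^-2·-1^0 = +1.
(a,b)_2: α=2, β=11; u≡5, v≡3 (mod 8); ε(u)ε(v)=0·1, αω(v)=2·1, βω(u)=11·1; sum ≡ 1  ⇒  -1.
(a,b)_19: α=1, u≡8; β=1, v≡10 (mod 19); (8|19)=-1, (10|19)=-1; sign (−1)^1·-1^1·-1^1 = -1.
(a,b)_11: α=2, u≡3; β=1, v≡7 (mod 11); (3|11)=+1, (7|11)=-1; sign (−1)^0·+1^1·-1^2 = +1.
(a,b)_17: α=2, u≡16; β=1, v≡12 (mod 17); (16|17)=+1, (12|17)=-1; sign (−1)^0·+1^1·-1^2 = +1.
(-19, -149226 / ℚ) ramifies at {2, 3, 19, ∞}: a division algebra.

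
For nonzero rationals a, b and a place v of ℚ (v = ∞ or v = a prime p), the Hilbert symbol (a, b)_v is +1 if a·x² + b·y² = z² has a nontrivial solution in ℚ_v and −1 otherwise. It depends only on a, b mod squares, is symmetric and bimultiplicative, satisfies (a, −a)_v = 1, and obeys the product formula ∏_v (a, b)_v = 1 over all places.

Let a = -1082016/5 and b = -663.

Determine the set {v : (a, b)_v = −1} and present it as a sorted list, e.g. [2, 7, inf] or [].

(a, b) ≡ (-130, -663) mod (ℚ^×)²; places V = {2, 3, 5, 13, 17, ∞}.
(a,b)_3: α=2, u≡2; β=1, v≡1 (mod 3); (2|3)=-1, (1|3)=+1; sign (−1)^0·-1^1·+1^2 = -1.
(a,b)_∞: sgn(-130)=−, sgn(-663)=−, so -1.
(a,b)_5: α=-1, u≡4; β=0, v≡2 (mod 5); (4|5)=+1, (2|5)=-1; sign (−1)^0·+1^0·-1^-1 = -1.
(a,b)_13: α=1, u≡4; β=1, v≡1 (mod 13); (4|13)=+1, (1|13)=+1; sign (−1)^0·+1^1·+1^1 = +1.
(a,b)_17: α=2, u≡6; β=1, v≡12 (mod 17); (6|17)=-1, (12|17)=-1; sign (−1)^0·-1^1·-1^2 = -1.
(a,b)_2: α=5, β=0; u≡7, v≡1 (mod 8); ε(u)ε(v)=1·0, αω(v)=5·0, βω(u)=0·0; sum ≡ 0  ⇒  +1.
(-130, -663 / ℚ) ramifies at {3, 5, 17, ∞}: a division algebra.

[3, 5, 17, inf]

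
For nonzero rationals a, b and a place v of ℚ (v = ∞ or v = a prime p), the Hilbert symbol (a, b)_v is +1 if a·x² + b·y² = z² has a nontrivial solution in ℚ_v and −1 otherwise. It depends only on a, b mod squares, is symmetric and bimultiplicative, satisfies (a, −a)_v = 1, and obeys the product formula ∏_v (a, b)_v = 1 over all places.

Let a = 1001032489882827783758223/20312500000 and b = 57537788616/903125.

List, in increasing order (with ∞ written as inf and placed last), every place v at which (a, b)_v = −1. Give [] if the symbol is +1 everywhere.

[2, 5, 11, 13]

(a, b) ≡ (910, 330) mod (ℚ^×)²; places V = {2, 3, 5, 7, 11, 13, 17, 19, 37, ∞}.
(a,b)_3: α=12, u≡1; β=3, v≡2 (mod 3); (1|3)=+1, (2|3)=-1; sign (−1)^0·+1^3·-1^12 = +1.
(a,b)_5: α=-11, u≡3; β=-5, v≡4 (mod 5); (3|5)=-1, (4|5)=+1; sign (−1)^0·-1^-5·+1^-11 = -1.
(a,b)_∞: sgn(910)=+, sgn(330)=+, so +1.
(a,b)_17: α=0, u≡9; β=-2, v≡6 (mod 17); (9|17)=+1, (6|17)=-1; sign (−1)^0·+1^-2·-1^0 = +1.
(a,b)_2: α=-5, β=3; u≡7, v≡5 (mod 8); ε(u)ε(v)=1·0, αω(v)=-5·1, βω(u)=3·0; sum ≡ 1  ⇒  -1.
(a,b)_7: α=5, u≡4; β=2, v≡1 (mod 7); (4|7)=+1, (1|7)=+1; sign (−1)^0·+1^2·+1^5 = +1.
(a,b)_13: α=-1, u≡6; β=0, v≡11 (mod 13); (6|13)=-1, (11|13)=-1; sign (−1)^0·-1^0·-1^-1 = -1.
(a,b)_11: α=2, u≡6; β=1, v≡8 (mod 11); (6|11)=-1, (8|11)=-1; sign (−1)^0·-1^1·-1^2 = -1.
(a,b)_37: α=6, u≡31; β=2, v≡34 (mod 37); (31|37)=-1, (34|37)=+1; sign (−1)^0·-1^2·+1^6 = +1.
(a,b)_19: α=2, u≡7; β=2, v≡4 (mod 19); (7|19)=+1, (4|19)=+1; sign (−1)^0·+1^2·+1^2 = +1.
Ram(910, 330) = {2, 5, 11, 13}; no ℚ_2-point on the conic.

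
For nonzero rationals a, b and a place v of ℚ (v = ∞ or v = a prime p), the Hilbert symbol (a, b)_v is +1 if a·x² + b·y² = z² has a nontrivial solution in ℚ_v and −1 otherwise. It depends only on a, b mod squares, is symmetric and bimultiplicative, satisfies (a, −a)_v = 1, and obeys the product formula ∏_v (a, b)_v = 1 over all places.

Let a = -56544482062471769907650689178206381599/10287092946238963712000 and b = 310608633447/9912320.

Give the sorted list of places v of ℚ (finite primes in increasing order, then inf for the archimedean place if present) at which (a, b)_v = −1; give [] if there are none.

[5, 23]

(a, b) ≡ (-3663555, 120435) mod (ℚ^×)²; places V = {2, 3, 5, 7, 11, 13, 17, 19, 23, 31, 37, 41, ∞}.
(a,b)_17: α=2, u≡8; β=0, v≡11 (mod 17); (8|17)=+1, (11|17)=-1; sign (−1)^0·+1^0·-1^2 = +1.
(a,b)_∞: sgn(-3663555)=−, sgn(120435)=+, so +1.
(a,b)_7: α=9, u≡2; β=3, v≡6 (mod 7); (2|7)=+1, (6|7)=-1; sign (−1)^1·+1^3·-1^9 = +1.
(a,b)_31: α=4, u≡20; β=1, v≡14 (mod 31); (20|31)=+1, (14|31)=+1; sign (−1)^0·+1^1·+1^4 = +1.
(a,b)_37: α=3, u≡7; β=1, v≡34 (mod 37); (7|37)=+1, (34|37)=+1; sign (−1)^0·+1^1·+1^3 = +1.
(a,b)_5: α=-3, u≡1; β=-1, v≡3 (mod 5); (1|5)=+1, (3|5)=-1; sign (−1)^0·+1^-1·-1^-3 = -1.
(a,b)_41: α=1, u≡32; β=0, v≡31 (mod 41); (32|41)=+1, (31|41)=+1; sign (−1)^0·+1^0·+1^1 = +1.
(a,b)_11: α=-6, u≡8; β=-2, v≡8 (mod 11); (8|11)=-1, (8|11)=-1; sign (−1)^0·-1^-2·-1^-6 = +1.
(a,b)_13: α=-2, u≡12; β=0, v≡4 (mod 13); (12|13)=+1, (4|13)=+1; sign (−1)^0·+1^0·+1^-2 = +1.
(a,b)_23: α=3, u≡8; β=0, v≡10 (mod 23); (8|23)=+1, (10|23)=-1; sign (−1)^0·+1^0·-1^3 = -1.
(a,b)_19: α=4, u≡17; β=2, v≡14 (mod 19); (17|19)=+1, (14|19)=-1; sign (−1)^0·+1^2·-1^4 = +1.
(a,b)_3: α=13, u≡1; β=7, v≡2 (mod 3); (1|3)=+1, (2|3)=-1; sign (−1)^1·+1^7·-1^13 = +1.
(a,b)_2: α=-38, β=-14; u≡5, v≡3 (mod 8); ε(u)ε(v)=0·1, αω(v)=-38·1, βω(u)=-14·1; sum ≡ 0  ⇒  +1.
|Ram(-3663555, 120435)| = 2, even; anisotropic at {5, 23}.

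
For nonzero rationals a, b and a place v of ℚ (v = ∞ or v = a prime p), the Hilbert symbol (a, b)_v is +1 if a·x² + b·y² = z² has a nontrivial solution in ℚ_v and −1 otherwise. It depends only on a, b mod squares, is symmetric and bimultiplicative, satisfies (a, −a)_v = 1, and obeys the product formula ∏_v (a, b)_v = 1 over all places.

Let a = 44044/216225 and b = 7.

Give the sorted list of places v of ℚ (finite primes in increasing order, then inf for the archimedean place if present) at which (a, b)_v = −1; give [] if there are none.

[2, 13]

Mod squares: a ≡ 91, b ≡ 7. Check v ∈ {∞, 2, 3, 5, 7, 11, 13, 31}.
v=5: a=5^-2·(≡1), b=5^0·(≡2) mod 5; (1|5)=+1, (2|5)=-1; (−1)^{-2·0·2}·(+1)^0·(-1)^-2 = +1.
v=31: a=31^-2·(≡3), b=31^0·(≡7) mod 31; (3|31)=-1, (7|31)=+1; (−1)^{-2·0·15}·(-1)^0·(+1)^-2 = +1.
v=11: a=11^2·(≡5), b=11^0·(≡7) mod 11; (5|11)=+1, (7|11)=-1; (−1)^{2·0·5}·(+1)^0·(-1)^2 = +1.
v=∞: 91 > 0 and 7 > 0  ⇒  (a,b)_∞ = +1.
v=7: a=7^1·(≡3), b=7^1·(≡1) mod 7; (3|7)=-1, (1|7)=+1; (−1)^{1·1·3}·(-1)^1·(+1)^1 = +1.
v=2: v_2(a)=2, v_2(b)=0; units ≡ 3, 7 (mod 8); ε·ε+αω+βω = 1·1+2·0+0·1 ≡ 1  ⇒  (a,b)_2 = -1.
v=13: a=13^1·(≡11), b=13^0·(≡7) mod 13; (11|13)=-1, (7|13)=-1; (−1)^{1·0·6}·(-1)^0·(-1)^1 = -1.
v=3: a=3^-2·(≡1), b=3^0·(≡1) mod 3; (1|3)=+1, (1|3)=+1; (−1)^{-2·0·1}·(+1)^0·(+1)^-2 = +1.
(91, 7 / ℚ) ramifies at {2, 13}: a division algebra.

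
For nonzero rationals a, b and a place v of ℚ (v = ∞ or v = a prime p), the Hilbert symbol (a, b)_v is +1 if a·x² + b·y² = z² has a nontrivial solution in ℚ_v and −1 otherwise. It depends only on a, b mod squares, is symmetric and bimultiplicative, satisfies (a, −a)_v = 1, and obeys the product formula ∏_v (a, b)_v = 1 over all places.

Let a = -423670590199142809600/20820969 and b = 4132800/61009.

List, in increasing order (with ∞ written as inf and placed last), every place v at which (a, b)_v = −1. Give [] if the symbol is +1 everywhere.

[2, 19]

(a, b) ≡ (-291346, 287) mod (ℚ^×)²; places V = {2, 3, 5, 7, 11, 13, 17, 19, 41, ∞}.
(a,b)_7: α=4, u≡1; β=1, v≡5 (mod 7); (1|7)=+1, (5|7)=-1; sign (−1)^0·+1^1·-1^4 = +1.
(a,b)_17: α=1, u≡2; β=0, v≡9 (mod 17); (2|17)=+1, (9|17)=+1; sign (−1)^0·+1^0·+1^1 = +1.
(a,b)_5: α=2, u≡4; β=2, v≡3 (mod 5); (4|5)=+1, (3|5)=-1; sign (−1)^0·+1^2·-1^2 = +1.
(a,b)_13: α=-4, u≡1; β=-2, v≡10 (mod 13); (1|13)=+1, (10|13)=+1; sign (−1)^0·+1^-2·+1^-4 = +1.
(a,b)_11: α=1, u≡7; β=0, v≡4 (mod 11); (7|11)=-1, (4|11)=+1; sign (−1)^0·-1^0·+1^1 = +1.
(a,b)_3: α=-6, u≡2; β=2, v≡2 (mod 3); (2|3)=-1, (2|3)=-1; sign (−1)^0·-1^2·-1^-6 = +1.
(a,b)_19: α=3, u≡15; β=-2, v≡2 (mod 19); (15|19)=-1, (2|19)=-1; sign (−1)^0·-1^-2·-1^3 = -1.
(a,b)_∞: sgn(-291346)=−, sgn(287)=+, so +1.
(a,b)_2: α=27, β=6; u≡7, v≡7 (mod 8); ε(u)ε(v)=1·1, αω(v)=27·0, βω(u)=6·0; sum ≡ 1  ⇒  -1.
(a,b)_41: α=1, u≡28; β=1, v≡22 (mod 41); (28|41)=-1, (22|41)=-1; sign (−1)^0·-1^1·-1^1 = +1.
Ram(-291346, 287) = {2, 19}; no ℚ_2-point on the conic.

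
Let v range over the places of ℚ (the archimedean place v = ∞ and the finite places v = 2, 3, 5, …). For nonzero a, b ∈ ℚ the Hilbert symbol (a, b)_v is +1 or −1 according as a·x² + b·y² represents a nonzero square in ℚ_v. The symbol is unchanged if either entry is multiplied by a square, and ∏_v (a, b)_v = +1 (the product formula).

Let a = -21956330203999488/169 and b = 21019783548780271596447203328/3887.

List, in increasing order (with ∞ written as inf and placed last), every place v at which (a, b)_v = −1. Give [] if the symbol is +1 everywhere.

Mod squares: a ≡ -957, b ≡ 765049. Check v ∈ {∞, 2, 3, 7, 11, 13, 23, 29, 31, 37}.
v=11: a=11^1·(≡3), b=11^2·(≡7) mod 11; (3|11)=+1, (7|11)=-1; (−1)^{1·2·5}·(+1)^2·(-1)^1 = -1.
v=3: a=3^5·(≡2), b=3^8·(≡1) mod 3; (2|3)=-1, (1|3)=+1; (−1)^{5·8·1}·(-1)^8·(+1)^5 = +1.
v=23: a=23^0·(≡12), b=23^-1·(≡22) mod 23; (12|23)=+1, (22|23)=-1; (−1)^{0·-1·11}·(+1)^-1·(-1)^0 = +1.
v=13: a=13^-2·(≡2), b=13^-2·(≡1) mod 13; (2|13)=-1, (1|13)=+1; (−1)^{-2·-2·6}·(-1)^-2·(+1)^-2 = +1.
v=∞: -957 < 0 and 765049 > 0  ⇒  (a,b)_∞ = +1.
v=29: a=29^3·(≡25), b=29^5·(≡24) mod 29; (25|29)=+1, (24|29)=+1; (−1)^{3·5·14}·(+1)^5·(+1)^3 = +1.
v=7: a=7^0·(≡4), b=7^2·(≡6) mod 7; (4|7)=+1, (6|7)=-1; (−1)^{0·2·3}·(+1)^2·(-1)^0 = +1.
v=37: a=37^2·(≡24), b=37^3·(≡2) mod 37; (24|37)=-1, (2|37)=-1; (−1)^{2·3·18}·(-1)^3·(-1)^2 = -1.
v=31: a=31^2·(≡5), b=31^1·(≡17) mod 31; (5|31)=+1, (17|31)=-1; (−1)^{2·1·15}·(+1)^1·(-1)^2 = +1.
v=2: v_2(a)=8, v_2(b)=24; units ≡ 3, 1 (mod 8); ε·ε+αω+βω = 1·0+8·0+24·1 ≡ 0  ⇒  (a,b)_2 = +1.
|Ram(-957, 765049)| = 2, even; anisotropic at {11, 37}.

[11, 37]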